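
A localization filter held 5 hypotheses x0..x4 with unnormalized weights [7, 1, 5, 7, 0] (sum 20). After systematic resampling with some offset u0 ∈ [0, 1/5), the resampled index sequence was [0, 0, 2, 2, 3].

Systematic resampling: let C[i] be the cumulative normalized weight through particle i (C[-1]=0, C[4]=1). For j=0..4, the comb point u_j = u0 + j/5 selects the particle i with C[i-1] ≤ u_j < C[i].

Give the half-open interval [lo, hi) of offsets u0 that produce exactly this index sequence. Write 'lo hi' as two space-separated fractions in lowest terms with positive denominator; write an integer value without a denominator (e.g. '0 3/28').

0 1/20

C = [7/20, 2/5, 13/20, 1, 1]
j=0 picked index 0: u0 ∈ [0, 7/20)
j=1 picked index 0: u0 ∈ [-1/5, 3/20)
j=2 picked index 2: u0 ∈ [0, 1/4)
j=3 picked index 2: u0 ∈ [-1/5, 1/20)
j=4 picked index 3: u0 ∈ [-3/20, 1/5)
intersection: [0, 1/20)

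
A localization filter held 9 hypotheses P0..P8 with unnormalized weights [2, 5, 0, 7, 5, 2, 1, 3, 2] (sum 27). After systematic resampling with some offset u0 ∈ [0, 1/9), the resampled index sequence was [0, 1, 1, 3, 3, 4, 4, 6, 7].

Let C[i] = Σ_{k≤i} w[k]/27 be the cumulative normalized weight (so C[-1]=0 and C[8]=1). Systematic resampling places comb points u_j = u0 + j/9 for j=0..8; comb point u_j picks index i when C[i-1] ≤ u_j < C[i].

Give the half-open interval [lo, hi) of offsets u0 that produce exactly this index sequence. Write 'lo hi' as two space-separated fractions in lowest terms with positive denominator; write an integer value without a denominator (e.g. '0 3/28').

0 1/27

C = [2/27, 7/27, 7/27, 14/27, 19/27, 7/9, 22/27, 25/27, 1]
j=0 picked index 0: u0 ∈ [0, 2/27)
j=1 picked index 1: u0 ∈ [-1/27, 4/27)
j=2 picked index 1: u0 ∈ [-4/27, 1/27)
j=3 picked index 3: u0 ∈ [-2/27, 5/27)
j=4 picked index 3: u0 ∈ [-5/27, 2/27)
j=5 picked index 4: u0 ∈ [-1/27, 4/27)
j=6 picked index 4: u0 ∈ [-4/27, 1/27)
j=7 picked index 6: u0 ∈ [0, 1/27)
j=8 picked index 7: u0 ∈ [-2/27, 1/27)
intersection: [0, 1/27)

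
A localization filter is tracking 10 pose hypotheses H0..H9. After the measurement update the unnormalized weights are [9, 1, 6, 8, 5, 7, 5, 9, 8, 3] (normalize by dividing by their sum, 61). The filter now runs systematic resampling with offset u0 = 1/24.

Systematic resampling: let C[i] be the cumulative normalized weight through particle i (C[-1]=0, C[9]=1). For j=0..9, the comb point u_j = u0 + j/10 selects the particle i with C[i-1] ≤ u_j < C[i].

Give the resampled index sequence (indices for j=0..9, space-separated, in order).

0 0 2 3 4 5 6 7 8 8

C = [9/61, 10/61, 16/61, 24/61, 29/61, 36/61, 41/61, 50/61, 58/61, 1]
j=0: u_0=1/24 ∈ [0, 9/61) → index 0
j=1: u_1=17/120 ∈ [0, 9/61) → index 0
j=2: u_2=29/120 ∈ [10/61, 16/61) → index 2
j=3: u_3=41/120 ∈ [16/61, 24/61) → index 3
j=4: u_4=53/120 ∈ [24/61, 29/61) → index 4
j=5: u_5=13/24 ∈ [29/61, 36/61) → index 5
j=6: u_6=77/120 ∈ [36/61, 41/61) → index 6
j=7: u_7=89/120 ∈ [41/61, 50/61) → index 7
j=8: u_8=101/120 ∈ [50/61, 58/61) → index 8
j=9: u_9=113/120 ∈ [50/61, 58/61) → index 8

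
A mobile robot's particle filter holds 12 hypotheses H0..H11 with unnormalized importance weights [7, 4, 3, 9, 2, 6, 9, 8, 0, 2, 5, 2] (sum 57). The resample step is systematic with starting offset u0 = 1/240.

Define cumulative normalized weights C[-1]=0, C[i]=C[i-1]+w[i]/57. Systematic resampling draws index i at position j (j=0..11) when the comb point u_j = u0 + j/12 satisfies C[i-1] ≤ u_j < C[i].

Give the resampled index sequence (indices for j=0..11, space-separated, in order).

0 0 1 3 3 4 5 6 6 7 7 10

C = [7/57, 11/57, 14/57, 23/57, 25/57, 31/57, 40/57, 16/19, 16/19, 50/57, 55/57, 1]
j=0: u_0=1/240 ∈ [0, 7/57) → index 0
j=1: u_1=7/80 ∈ [0, 7/57) → index 0
j=2: u_2=41/240 ∈ [7/57, 11/57) → index 1
j=3: u_3=61/240 ∈ [14/57, 23/57) → index 3
j=4: u_4=27/80 ∈ [14/57, 23/57) → index 3
j=5: u_5=101/240 ∈ [23/57, 25/57) → index 4
j=6: u_6=121/240 ∈ [25/57, 31/57) → index 5
j=7: u_7=47/80 ∈ [31/57, 40/57) → index 6
j=8: u_8=161/240 ∈ [31/57, 40/57) → index 6
j=9: u_9=181/240 ∈ [40/57, 16/19) → index 7
j=10: u_10=67/80 ∈ [40/57, 16/19) → index 7
j=11: u_11=221/240 ∈ [50/57, 55/57) → index 10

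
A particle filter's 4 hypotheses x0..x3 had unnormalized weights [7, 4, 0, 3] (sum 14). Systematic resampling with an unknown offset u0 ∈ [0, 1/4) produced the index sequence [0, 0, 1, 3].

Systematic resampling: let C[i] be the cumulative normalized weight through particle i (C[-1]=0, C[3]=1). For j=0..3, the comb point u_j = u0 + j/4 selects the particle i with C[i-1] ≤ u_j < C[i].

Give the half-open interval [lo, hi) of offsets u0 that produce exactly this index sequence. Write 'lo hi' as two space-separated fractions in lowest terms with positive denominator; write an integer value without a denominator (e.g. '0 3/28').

C = [1/2, 11/14, 11/14, 1]
j=0 picked index 0: u0 ∈ [0, 1/2)
j=1 picked index 0: u0 ∈ [-1/4, 1/4)
j=2 picked index 1: u0 ∈ [0, 2/7)
j=3 picked index 3: u0 ∈ [1/28, 1/4)
intersection: [1/28, 1/4)

1/28 1/4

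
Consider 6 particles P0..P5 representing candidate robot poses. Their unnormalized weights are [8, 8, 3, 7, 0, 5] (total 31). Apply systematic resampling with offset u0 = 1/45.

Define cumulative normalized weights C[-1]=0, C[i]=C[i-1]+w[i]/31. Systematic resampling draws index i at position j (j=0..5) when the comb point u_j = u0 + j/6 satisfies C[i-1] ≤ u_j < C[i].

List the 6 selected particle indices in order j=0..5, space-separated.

C = [8/31, 16/31, 19/31, 26/31, 26/31, 1]
j=0: u_0=1/45 ∈ [0, 8/31) → index 0
j=1: u_1=17/90 ∈ [0, 8/31) → index 0
j=2: u_2=16/45 ∈ [8/31, 16/31) → index 1
j=3: u_3=47/90 ∈ [16/31, 19/31) → index 2
j=4: u_4=31/45 ∈ [19/31, 26/31) → index 3
j=5: u_5=77/90 ∈ [26/31, 1) → index 5

0 0 1 2 3 5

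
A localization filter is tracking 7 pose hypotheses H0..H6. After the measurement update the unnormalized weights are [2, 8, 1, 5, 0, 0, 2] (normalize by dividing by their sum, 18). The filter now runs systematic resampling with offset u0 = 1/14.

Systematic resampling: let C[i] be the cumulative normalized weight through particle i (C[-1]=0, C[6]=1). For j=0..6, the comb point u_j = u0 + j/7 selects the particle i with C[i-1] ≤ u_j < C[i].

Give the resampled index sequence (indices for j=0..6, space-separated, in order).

0 1 1 1 3 3 6

C = [1/9, 5/9, 11/18, 8/9, 8/9, 8/9, 1]
j=0: u_0=1/14 ∈ [0, 1/9) → index 0
j=1: u_1=3/14 ∈ [1/9, 5/9) → index 1
j=2: u_2=5/14 ∈ [1/9, 5/9) → index 1
j=3: u_3=1/2 ∈ [1/9, 5/9) → index 1
j=4: u_4=9/14 ∈ [11/18, 8/9) → index 3
j=5: u_5=11/14 ∈ [11/18, 8/9) → index 3
j=6: u_6=13/14 ∈ [8/9, 1) → index 6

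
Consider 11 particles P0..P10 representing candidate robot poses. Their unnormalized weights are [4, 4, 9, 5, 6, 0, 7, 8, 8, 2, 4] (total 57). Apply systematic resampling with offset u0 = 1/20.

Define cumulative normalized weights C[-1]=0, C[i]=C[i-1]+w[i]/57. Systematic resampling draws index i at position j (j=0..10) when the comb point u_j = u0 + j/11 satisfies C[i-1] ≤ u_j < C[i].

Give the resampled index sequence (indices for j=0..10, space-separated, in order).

C = [4/57, 8/57, 17/57, 22/57, 28/57, 28/57, 35/57, 43/57, 17/19, 53/57, 1]
j=0: u_0=1/20 ∈ [0, 4/57) → index 0
j=1: u_1=31/220 ∈ [8/57, 17/57) → index 2
j=2: u_2=51/220 ∈ [8/57, 17/57) → index 2
j=3: u_3=71/220 ∈ [17/57, 22/57) → index 3
j=4: u_4=91/220 ∈ [22/57, 28/57) → index 4
j=5: u_5=111/220 ∈ [28/57, 35/57) → index 6
j=6: u_6=131/220 ∈ [28/57, 35/57) → index 6
j=7: u_7=151/220 ∈ [35/57, 43/57) → index 7
j=8: u_8=171/220 ∈ [43/57, 17/19) → index 8
j=9: u_9=191/220 ∈ [43/57, 17/19) → index 8
j=10: u_10=211/220 ∈ [53/57, 1) → index 10

0 2 2 3 4 6 6 7 8 8 10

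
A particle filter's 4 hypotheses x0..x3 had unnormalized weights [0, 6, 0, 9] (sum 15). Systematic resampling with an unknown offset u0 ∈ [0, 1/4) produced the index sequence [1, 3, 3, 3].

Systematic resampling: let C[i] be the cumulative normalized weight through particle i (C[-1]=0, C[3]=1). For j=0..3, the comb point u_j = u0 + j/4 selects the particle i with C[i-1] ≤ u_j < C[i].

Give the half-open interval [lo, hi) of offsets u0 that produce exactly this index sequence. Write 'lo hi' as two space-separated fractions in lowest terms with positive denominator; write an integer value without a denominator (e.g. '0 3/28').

C = [0, 2/5, 2/5, 1]
j=0 picked index 1: u0 ∈ [0, 2/5)
j=1 picked index 3: u0 ∈ [3/20, 3/4)
j=2 picked index 3: u0 ∈ [-1/10, 1/2)
j=3 picked index 3: u0 ∈ [-7/20, 1/4)
intersection: [3/20, 1/4)

3/20 1/4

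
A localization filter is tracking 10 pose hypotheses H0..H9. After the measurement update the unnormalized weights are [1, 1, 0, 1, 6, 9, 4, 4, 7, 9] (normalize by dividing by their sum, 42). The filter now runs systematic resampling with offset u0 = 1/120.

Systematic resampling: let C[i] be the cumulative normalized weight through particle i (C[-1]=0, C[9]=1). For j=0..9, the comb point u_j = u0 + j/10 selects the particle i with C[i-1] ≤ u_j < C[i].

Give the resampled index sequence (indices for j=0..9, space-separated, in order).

0 4 4 5 5 6 7 8 9 9

C = [1/42, 1/21, 1/21, 1/14, 3/14, 3/7, 11/21, 13/21, 11/14, 1]
j=0: u_0=1/120 ∈ [0, 1/42) → index 0
j=1: u_1=13/120 ∈ [1/14, 3/14) → index 4
j=2: u_2=5/24 ∈ [1/14, 3/14) → index 4
j=3: u_3=37/120 ∈ [3/14, 3/7) → index 5
j=4: u_4=49/120 ∈ [3/14, 3/7) → index 5
j=5: u_5=61/120 ∈ [3/7, 11/21) → index 6
j=6: u_6=73/120 ∈ [11/21, 13/21) → index 7
j=7: u_7=17/24 ∈ [13/21, 11/14) → index 8
j=8: u_8=97/120 ∈ [11/14, 1) → index 9
j=9: u_9=109/120 ∈ [11/14, 1) → index 9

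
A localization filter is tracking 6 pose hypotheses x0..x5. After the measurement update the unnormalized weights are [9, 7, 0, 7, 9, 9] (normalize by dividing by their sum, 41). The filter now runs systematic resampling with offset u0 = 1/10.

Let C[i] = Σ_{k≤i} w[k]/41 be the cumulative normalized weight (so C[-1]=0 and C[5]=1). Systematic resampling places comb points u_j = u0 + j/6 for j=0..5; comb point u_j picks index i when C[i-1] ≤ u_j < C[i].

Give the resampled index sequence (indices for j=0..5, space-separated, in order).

C = [9/41, 16/41, 16/41, 23/41, 32/41, 1]
j=0: u_0=1/10 ∈ [0, 9/41) → index 0
j=1: u_1=4/15 ∈ [9/41, 16/41) → index 1
j=2: u_2=13/30 ∈ [16/41, 23/41) → index 3
j=3: u_3=3/5 ∈ [23/41, 32/41) → index 4
j=4: u_4=23/30 ∈ [23/41, 32/41) → index 4
j=5: u_5=14/15 ∈ [32/41, 1) → index 5

0 1 3 4 4 5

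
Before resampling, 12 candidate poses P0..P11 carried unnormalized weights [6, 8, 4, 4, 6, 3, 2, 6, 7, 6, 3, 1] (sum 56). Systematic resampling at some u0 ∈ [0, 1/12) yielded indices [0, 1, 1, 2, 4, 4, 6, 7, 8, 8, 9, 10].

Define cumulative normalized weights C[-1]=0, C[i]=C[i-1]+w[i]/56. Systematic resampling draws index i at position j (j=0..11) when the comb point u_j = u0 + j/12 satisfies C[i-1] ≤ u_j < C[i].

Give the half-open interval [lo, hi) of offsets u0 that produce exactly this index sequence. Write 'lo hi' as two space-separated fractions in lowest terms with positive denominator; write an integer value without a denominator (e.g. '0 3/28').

C = [3/28, 1/4, 9/28, 11/28, 1/2, 31/56, 33/56, 39/56, 23/28, 13/14, 55/56, 1]
j=0 picked index 0: u0 ∈ [0, 3/28)
j=1 picked index 1: u0 ∈ [1/42, 1/6)
j=2 picked index 1: u0 ∈ [-5/84, 1/12)
j=3 picked index 2: u0 ∈ [0, 1/14)
j=4 picked index 4: u0 ∈ [5/84, 1/6)
j=5 picked index 4: u0 ∈ [-1/42, 1/12)
j=6 picked index 6: u0 ∈ [3/56, 5/56)
j=7 picked index 7: u0 ∈ [1/168, 19/168)
j=8 picked index 8: u0 ∈ [5/168, 13/84)
j=9 picked index 8: u0 ∈ [-3/56, 1/14)
j=10 picked index 9: u0 ∈ [-1/84, 2/21)
j=11 picked index 10: u0 ∈ [1/84, 11/168)
intersection: [5/84, 11/168)

5/84 11/168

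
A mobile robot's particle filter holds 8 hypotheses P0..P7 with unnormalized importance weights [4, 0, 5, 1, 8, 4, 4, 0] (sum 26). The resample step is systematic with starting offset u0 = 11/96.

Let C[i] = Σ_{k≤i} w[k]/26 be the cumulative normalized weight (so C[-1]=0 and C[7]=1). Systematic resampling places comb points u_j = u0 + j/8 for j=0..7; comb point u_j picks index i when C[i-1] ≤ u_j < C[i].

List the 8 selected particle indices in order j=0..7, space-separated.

C = [2/13, 2/13, 9/26, 5/13, 9/13, 11/13, 1, 1]
j=0: u_0=11/96 ∈ [0, 2/13) → index 0
j=1: u_1=23/96 ∈ [2/13, 9/26) → index 2
j=2: u_2=35/96 ∈ [9/26, 5/13) → index 3
j=3: u_3=47/96 ∈ [5/13, 9/13) → index 4
j=4: u_4=59/96 ∈ [5/13, 9/13) → index 4
j=5: u_5=71/96 ∈ [9/13, 11/13) → index 5
j=6: u_6=83/96 ∈ [11/13, 1) → index 6
j=7: u_7=95/96 ∈ [11/13, 1) → index 6

0 2 3 4 4 5 6 6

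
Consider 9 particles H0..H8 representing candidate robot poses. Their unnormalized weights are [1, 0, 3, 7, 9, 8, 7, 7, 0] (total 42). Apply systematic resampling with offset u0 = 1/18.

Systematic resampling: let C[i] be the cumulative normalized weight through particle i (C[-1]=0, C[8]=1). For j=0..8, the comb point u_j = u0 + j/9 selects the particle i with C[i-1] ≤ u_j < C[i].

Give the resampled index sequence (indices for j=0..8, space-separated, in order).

2 3 4 4 5 5 6 7 7

C = [1/42, 1/42, 2/21, 11/42, 10/21, 2/3, 5/6, 1, 1]
j=0: u_0=1/18 ∈ [1/42, 2/21) → index 2
j=1: u_1=1/6 ∈ [2/21, 11/42) → index 3
j=2: u_2=5/18 ∈ [11/42, 10/21) → index 4
j=3: u_3=7/18 ∈ [11/42, 10/21) → index 4
j=4: u_4=1/2 ∈ [10/21, 2/3) → index 5
j=5: u_5=11/18 ∈ [10/21, 2/3) → index 5
j=6: u_6=13/18 ∈ [2/3, 5/6) → index 6
j=7: u_7=5/6 ∈ [5/6, 1) → index 7
j=8: u_8=17/18 ∈ [5/6, 1) → index 7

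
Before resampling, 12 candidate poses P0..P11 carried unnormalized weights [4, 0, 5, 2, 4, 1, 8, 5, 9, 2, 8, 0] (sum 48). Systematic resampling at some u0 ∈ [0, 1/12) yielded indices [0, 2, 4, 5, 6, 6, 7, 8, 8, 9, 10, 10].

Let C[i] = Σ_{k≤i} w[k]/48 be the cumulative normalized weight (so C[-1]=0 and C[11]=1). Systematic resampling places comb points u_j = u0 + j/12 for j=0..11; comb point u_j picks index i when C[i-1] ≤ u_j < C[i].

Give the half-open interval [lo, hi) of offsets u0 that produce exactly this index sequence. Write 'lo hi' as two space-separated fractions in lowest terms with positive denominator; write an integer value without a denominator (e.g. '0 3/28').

C = [1/12, 1/12, 3/16, 11/48, 5/16, 1/3, 1/2, 29/48, 19/24, 5/6, 1, 1]
j=0 picked index 0: u0 ∈ [0, 1/12)
j=1 picked index 2: u0 ∈ [0, 5/48)
j=2 picked index 4: u0 ∈ [1/16, 7/48)
j=3 picked index 5: u0 ∈ [1/16, 1/12)
j=4 picked index 6: u0 ∈ [0, 1/6)
j=5 picked index 6: u0 ∈ [-1/12, 1/12)
j=6 picked index 7: u0 ∈ [0, 5/48)
j=7 picked index 8: u0 ∈ [1/48, 5/24)
j=8 picked index 8: u0 ∈ [-1/16, 1/8)
j=9 picked index 9: u0 ∈ [1/24, 1/12)
j=10 picked index 10: u0 ∈ [0, 1/6)
j=11 picked index 10: u0 ∈ [-1/12, 1/12)
intersection: [1/16, 1/12)

1/16 1/12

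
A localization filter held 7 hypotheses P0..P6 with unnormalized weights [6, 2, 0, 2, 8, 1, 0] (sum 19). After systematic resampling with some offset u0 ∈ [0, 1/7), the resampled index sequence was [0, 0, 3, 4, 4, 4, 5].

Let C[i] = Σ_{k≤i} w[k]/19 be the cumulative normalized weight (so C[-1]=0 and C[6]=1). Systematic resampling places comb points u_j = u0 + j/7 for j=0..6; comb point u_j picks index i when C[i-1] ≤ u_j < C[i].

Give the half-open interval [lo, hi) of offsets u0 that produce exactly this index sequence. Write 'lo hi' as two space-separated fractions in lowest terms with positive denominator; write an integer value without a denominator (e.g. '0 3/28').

C = [6/19, 8/19, 8/19, 10/19, 18/19, 1, 1]
j=0 picked index 0: u0 ∈ [0, 6/19)
j=1 picked index 0: u0 ∈ [-1/7, 23/133)
j=2 picked index 3: u0 ∈ [18/133, 32/133)
j=3 picked index 4: u0 ∈ [13/133, 69/133)
j=4 picked index 4: u0 ∈ [-6/133, 50/133)
j=5 picked index 4: u0 ∈ [-25/133, 31/133)
j=6 picked index 5: u0 ∈ [12/133, 1/7)
intersection: [18/133, 1/7)

18/133 1/7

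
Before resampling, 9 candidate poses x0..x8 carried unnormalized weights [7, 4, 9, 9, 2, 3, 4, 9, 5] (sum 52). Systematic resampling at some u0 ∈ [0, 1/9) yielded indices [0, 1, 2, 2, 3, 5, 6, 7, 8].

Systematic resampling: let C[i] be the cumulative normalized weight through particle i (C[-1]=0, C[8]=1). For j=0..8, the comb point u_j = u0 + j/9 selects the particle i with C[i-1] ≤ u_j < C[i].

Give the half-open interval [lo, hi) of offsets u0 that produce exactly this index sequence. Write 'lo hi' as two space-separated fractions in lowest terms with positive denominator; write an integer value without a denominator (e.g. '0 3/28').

19/468 2/39

C = [7/52, 11/52, 5/13, 29/52, 31/52, 17/26, 19/26, 47/52, 1]
j=0 picked index 0: u0 ∈ [0, 7/52)
j=1 picked index 1: u0 ∈ [11/468, 47/468)
j=2 picked index 2: u0 ∈ [-5/468, 19/117)
j=3 picked index 2: u0 ∈ [-19/156, 2/39)
j=4 picked index 3: u0 ∈ [-7/117, 53/468)
j=5 picked index 5: u0 ∈ [19/468, 23/234)
j=6 picked index 6: u0 ∈ [-1/78, 5/78)
j=7 picked index 7: u0 ∈ [-11/234, 59/468)
j=8 picked index 8: u0 ∈ [7/468, 1/9)
intersection: [19/468, 2/39)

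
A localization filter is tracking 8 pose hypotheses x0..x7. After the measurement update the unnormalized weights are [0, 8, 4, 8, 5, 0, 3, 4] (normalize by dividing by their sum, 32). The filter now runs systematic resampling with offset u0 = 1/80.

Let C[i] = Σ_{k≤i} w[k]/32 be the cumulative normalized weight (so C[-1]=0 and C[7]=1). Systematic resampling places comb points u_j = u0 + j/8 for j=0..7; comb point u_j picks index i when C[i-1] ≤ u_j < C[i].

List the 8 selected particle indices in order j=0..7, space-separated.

1 1 2 3 3 4 4 7

C = [0, 1/4, 3/8, 5/8, 25/32, 25/32, 7/8, 1]
j=0: u_0=1/80 ∈ [0, 1/4) → index 1
j=1: u_1=11/80 ∈ [0, 1/4) → index 1
j=2: u_2=21/80 ∈ [1/4, 3/8) → index 2
j=3: u_3=31/80 ∈ [3/8, 5/8) → index 3
j=4: u_4=41/80 ∈ [3/8, 5/8) → index 3
j=5: u_5=51/80 ∈ [5/8, 25/32) → index 4
j=6: u_6=61/80 ∈ [5/8, 25/32) → index 4
j=7: u_7=71/80 ∈ [7/8, 1) → index 7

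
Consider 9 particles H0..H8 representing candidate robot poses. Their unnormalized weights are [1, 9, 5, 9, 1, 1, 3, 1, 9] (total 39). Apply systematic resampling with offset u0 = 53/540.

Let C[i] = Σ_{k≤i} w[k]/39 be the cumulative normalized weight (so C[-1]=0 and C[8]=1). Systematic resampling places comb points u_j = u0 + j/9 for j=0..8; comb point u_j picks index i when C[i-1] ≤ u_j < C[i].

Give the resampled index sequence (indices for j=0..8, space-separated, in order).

1 1 2 3 3 5 7 8 8

C = [1/39, 10/39, 5/13, 8/13, 25/39, 2/3, 29/39, 10/13, 1]
j=0: u_0=53/540 ∈ [1/39, 10/39) → index 1
j=1: u_1=113/540 ∈ [1/39, 10/39) → index 1
j=2: u_2=173/540 ∈ [10/39, 5/13) → index 2
j=3: u_3=233/540 ∈ [5/13, 8/13) → index 3
j=4: u_4=293/540 ∈ [5/13, 8/13) → index 3
j=5: u_5=353/540 ∈ [25/39, 2/3) → index 5
j=6: u_6=413/540 ∈ [29/39, 10/13) → index 7
j=7: u_7=473/540 ∈ [10/13, 1) → index 8
j=8: u_8=533/540 ∈ [10/13, 1) → index 8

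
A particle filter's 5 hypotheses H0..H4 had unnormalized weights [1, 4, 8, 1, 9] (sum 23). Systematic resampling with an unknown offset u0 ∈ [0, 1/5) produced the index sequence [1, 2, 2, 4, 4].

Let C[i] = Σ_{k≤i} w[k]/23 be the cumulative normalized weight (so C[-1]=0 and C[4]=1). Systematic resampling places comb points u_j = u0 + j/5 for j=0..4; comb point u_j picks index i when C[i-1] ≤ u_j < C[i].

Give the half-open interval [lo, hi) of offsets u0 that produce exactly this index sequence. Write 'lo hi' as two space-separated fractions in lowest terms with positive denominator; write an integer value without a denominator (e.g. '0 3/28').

1/23 19/115

C = [1/23, 5/23, 13/23, 14/23, 1]
j=0 picked index 1: u0 ∈ [1/23, 5/23)
j=1 picked index 2: u0 ∈ [2/115, 42/115)
j=2 picked index 2: u0 ∈ [-21/115, 19/115)
j=3 picked index 4: u0 ∈ [1/115, 2/5)
j=4 picked index 4: u0 ∈ [-22/115, 1/5)
intersection: [1/23, 19/115)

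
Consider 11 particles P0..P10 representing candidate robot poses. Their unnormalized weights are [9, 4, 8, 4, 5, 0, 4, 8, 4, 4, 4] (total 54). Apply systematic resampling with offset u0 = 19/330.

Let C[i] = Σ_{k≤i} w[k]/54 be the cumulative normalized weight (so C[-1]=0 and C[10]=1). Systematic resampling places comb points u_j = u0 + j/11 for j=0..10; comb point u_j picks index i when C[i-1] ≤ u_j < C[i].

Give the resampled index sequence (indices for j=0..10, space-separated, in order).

C = [1/6, 13/54, 7/18, 25/54, 5/9, 5/9, 17/27, 7/9, 23/27, 25/27, 1]
j=0: u_0=19/330 ∈ [0, 1/6) → index 0
j=1: u_1=49/330 ∈ [0, 1/6) → index 0
j=2: u_2=79/330 ∈ [1/6, 13/54) → index 1
j=3: u_3=109/330 ∈ [13/54, 7/18) → index 2
j=4: u_4=139/330 ∈ [7/18, 25/54) → index 3
j=5: u_5=169/330 ∈ [25/54, 5/9) → index 4
j=6: u_6=199/330 ∈ [5/9, 17/27) → index 6
j=7: u_7=229/330 ∈ [17/27, 7/9) → index 7
j=8: u_8=259/330 ∈ [7/9, 23/27) → index 8
j=9: u_9=289/330 ∈ [23/27, 25/27) → index 9
j=10: u_10=29/30 ∈ [25/27, 1) → index 10

0 0 1 2 3 4 6 7 8 9 10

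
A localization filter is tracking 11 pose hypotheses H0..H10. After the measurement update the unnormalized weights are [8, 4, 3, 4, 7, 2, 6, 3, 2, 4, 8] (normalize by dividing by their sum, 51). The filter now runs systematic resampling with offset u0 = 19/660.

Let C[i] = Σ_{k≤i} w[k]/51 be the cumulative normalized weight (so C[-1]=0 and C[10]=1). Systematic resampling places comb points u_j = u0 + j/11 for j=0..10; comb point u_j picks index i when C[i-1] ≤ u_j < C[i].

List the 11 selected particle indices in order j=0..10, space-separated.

C = [8/51, 4/17, 5/17, 19/51, 26/51, 28/51, 2/3, 37/51, 13/17, 43/51, 1]
j=0: u_0=19/660 ∈ [0, 8/51) → index 0
j=1: u_1=79/660 ∈ [0, 8/51) → index 0
j=2: u_2=139/660 ∈ [8/51, 4/17) → index 1
j=3: u_3=199/660 ∈ [5/17, 19/51) → index 3
j=4: u_4=259/660 ∈ [19/51, 26/51) → index 4
j=5: u_5=29/60 ∈ [19/51, 26/51) → index 4
j=6: u_6=379/660 ∈ [28/51, 2/3) → index 6
j=7: u_7=439/660 ∈ [28/51, 2/3) → index 6
j=8: u_8=499/660 ∈ [37/51, 13/17) → index 8
j=9: u_9=559/660 ∈ [43/51, 1) → index 10
j=10: u_10=619/660 ∈ [43/51, 1) → index 10

0 0 1 3 4 4 6 6 8 10 10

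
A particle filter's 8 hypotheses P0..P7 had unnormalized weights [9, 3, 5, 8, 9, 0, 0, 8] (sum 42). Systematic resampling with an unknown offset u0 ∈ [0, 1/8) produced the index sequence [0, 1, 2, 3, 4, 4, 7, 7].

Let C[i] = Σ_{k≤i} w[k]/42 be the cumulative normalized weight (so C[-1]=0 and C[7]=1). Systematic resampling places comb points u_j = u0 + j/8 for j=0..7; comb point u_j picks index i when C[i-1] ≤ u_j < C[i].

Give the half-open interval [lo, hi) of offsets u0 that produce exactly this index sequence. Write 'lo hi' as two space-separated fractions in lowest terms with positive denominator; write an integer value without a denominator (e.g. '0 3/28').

2/21 1/8

C = [3/14, 2/7, 17/42, 25/42, 17/21, 17/21, 17/21, 1]
j=0 picked index 0: u0 ∈ [0, 3/14)
j=1 picked index 1: u0 ∈ [5/56, 9/56)
j=2 picked index 2: u0 ∈ [1/28, 13/84)
j=3 picked index 3: u0 ∈ [5/168, 37/168)
j=4 picked index 4: u0 ∈ [2/21, 13/42)
j=5 picked index 4: u0 ∈ [-5/168, 31/168)
j=6 picked index 7: u0 ∈ [5/84, 1/4)
j=7 picked index 7: u0 ∈ [-11/168, 1/8)
intersection: [2/21, 1/8)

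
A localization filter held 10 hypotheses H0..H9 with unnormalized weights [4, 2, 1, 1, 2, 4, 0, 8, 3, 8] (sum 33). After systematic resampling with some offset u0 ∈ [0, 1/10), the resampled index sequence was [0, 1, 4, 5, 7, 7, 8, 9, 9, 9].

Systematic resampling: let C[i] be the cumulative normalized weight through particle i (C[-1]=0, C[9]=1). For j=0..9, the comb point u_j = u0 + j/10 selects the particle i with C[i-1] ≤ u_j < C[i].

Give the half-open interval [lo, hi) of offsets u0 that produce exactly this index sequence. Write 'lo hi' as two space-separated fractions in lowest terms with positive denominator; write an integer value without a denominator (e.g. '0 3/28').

1/15 9/110

C = [4/33, 2/11, 7/33, 8/33, 10/33, 14/33, 14/33, 2/3, 25/33, 1]
j=0 picked index 0: u0 ∈ [0, 4/33)
j=1 picked index 1: u0 ∈ [7/330, 9/110)
j=2 picked index 4: u0 ∈ [7/165, 17/165)
j=3 picked index 5: u0 ∈ [1/330, 41/330)
j=4 picked index 7: u0 ∈ [4/165, 4/15)
j=5 picked index 7: u0 ∈ [-5/66, 1/6)
j=6 picked index 8: u0 ∈ [1/15, 26/165)
j=7 picked index 9: u0 ∈ [19/330, 3/10)
j=8 picked index 9: u0 ∈ [-7/165, 1/5)
j=9 picked index 9: u0 ∈ [-47/330, 1/10)
intersection: [1/15, 9/110)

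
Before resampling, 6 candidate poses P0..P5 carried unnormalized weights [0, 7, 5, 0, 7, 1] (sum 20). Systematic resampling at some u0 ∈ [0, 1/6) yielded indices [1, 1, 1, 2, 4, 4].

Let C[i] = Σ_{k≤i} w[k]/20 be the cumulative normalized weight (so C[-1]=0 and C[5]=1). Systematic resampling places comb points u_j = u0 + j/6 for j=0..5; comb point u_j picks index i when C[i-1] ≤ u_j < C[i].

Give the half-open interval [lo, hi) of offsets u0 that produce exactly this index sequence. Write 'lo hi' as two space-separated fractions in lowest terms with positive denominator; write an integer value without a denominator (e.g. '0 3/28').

C = [0, 7/20, 3/5, 3/5, 19/20, 1]
j=0 picked index 1: u0 ∈ [0, 7/20)
j=1 picked index 1: u0 ∈ [-1/6, 11/60)
j=2 picked index 1: u0 ∈ [-1/3, 1/60)
j=3 picked index 2: u0 ∈ [-3/20, 1/10)
j=4 picked index 4: u0 ∈ [-1/15, 17/60)
j=5 picked index 4: u0 ∈ [-7/30, 7/60)
intersection: [0, 1/60)

0 1/60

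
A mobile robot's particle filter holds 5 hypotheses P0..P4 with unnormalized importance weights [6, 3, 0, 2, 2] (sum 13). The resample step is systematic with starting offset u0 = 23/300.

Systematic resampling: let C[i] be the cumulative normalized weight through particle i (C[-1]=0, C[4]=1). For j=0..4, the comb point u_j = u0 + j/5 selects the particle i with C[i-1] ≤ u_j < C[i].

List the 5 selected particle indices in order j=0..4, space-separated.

C = [6/13, 9/13, 9/13, 11/13, 1]
j=0: u_0=23/300 ∈ [0, 6/13) → index 0
j=1: u_1=83/300 ∈ [0, 6/13) → index 0
j=2: u_2=143/300 ∈ [6/13, 9/13) → index 1
j=3: u_3=203/300 ∈ [6/13, 9/13) → index 1
j=4: u_4=263/300 ∈ [11/13, 1) → index 4

0 0 1 1 4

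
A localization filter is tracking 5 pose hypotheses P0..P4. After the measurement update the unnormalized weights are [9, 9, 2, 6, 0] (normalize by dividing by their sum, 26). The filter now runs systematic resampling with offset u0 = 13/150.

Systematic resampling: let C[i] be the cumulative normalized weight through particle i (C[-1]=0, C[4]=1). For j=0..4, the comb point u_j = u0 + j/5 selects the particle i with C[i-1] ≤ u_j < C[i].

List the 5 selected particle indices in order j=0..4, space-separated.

C = [9/26, 9/13, 10/13, 1, 1]
j=0: u_0=13/150 ∈ [0, 9/26) → index 0
j=1: u_1=43/150 ∈ [0, 9/26) → index 0
j=2: u_2=73/150 ∈ [9/26, 9/13) → index 1
j=3: u_3=103/150 ∈ [9/26, 9/13) → index 1
j=4: u_4=133/150 ∈ [10/13, 1) → index 3

0 0 1 1 3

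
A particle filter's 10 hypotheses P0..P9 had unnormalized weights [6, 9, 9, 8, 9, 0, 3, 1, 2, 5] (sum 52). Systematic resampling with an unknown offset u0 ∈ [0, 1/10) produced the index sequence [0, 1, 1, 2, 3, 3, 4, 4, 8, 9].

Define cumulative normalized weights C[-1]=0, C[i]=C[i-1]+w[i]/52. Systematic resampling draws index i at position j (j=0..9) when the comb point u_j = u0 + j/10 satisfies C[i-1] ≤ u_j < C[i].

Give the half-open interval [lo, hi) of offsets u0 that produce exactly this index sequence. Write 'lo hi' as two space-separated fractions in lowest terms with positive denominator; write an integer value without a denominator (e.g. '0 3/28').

17/260 23/260

C = [3/26, 15/52, 6/13, 8/13, 41/52, 41/52, 11/13, 45/52, 47/52, 1]
j=0 picked index 0: u0 ∈ [0, 3/26)
j=1 picked index 1: u0 ∈ [1/65, 49/260)
j=2 picked index 1: u0 ∈ [-11/130, 23/260)
j=3 picked index 2: u0 ∈ [-3/260, 21/130)
j=4 picked index 3: u0 ∈ [4/65, 14/65)
j=5 picked index 3: u0 ∈ [-1/26, 3/26)
j=6 picked index 4: u0 ∈ [1/65, 49/260)
j=7 picked index 4: u0 ∈ [-11/130, 23/260)
j=8 picked index 8: u0 ∈ [17/260, 27/260)
j=9 picked index 9: u0 ∈ [1/260, 1/10)
intersection: [17/260, 23/260)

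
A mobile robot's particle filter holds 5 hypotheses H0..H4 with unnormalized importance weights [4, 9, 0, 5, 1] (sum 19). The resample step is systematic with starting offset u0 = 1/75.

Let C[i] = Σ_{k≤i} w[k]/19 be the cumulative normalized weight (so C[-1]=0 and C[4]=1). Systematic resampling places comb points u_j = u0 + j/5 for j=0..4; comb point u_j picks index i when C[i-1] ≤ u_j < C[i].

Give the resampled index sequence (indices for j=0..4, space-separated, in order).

0 1 1 1 3

C = [4/19, 13/19, 13/19, 18/19, 1]
j=0: u_0=1/75 ∈ [0, 4/19) → index 0
j=1: u_1=16/75 ∈ [4/19, 13/19) → index 1
j=2: u_2=31/75 ∈ [4/19, 13/19) → index 1
j=3: u_3=46/75 ∈ [4/19, 13/19) → index 1
j=4: u_4=61/75 ∈ [13/19, 18/19) → index 3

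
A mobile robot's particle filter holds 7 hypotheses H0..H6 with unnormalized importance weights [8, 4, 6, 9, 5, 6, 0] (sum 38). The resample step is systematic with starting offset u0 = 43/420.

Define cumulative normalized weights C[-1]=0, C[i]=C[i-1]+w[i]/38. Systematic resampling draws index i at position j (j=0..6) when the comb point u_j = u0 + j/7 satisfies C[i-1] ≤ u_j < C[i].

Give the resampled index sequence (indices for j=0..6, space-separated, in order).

0 1 2 3 3 4 5

C = [4/19, 6/19, 9/19, 27/38, 16/19, 1, 1]
j=0: u_0=43/420 ∈ [0, 4/19) → index 0
j=1: u_1=103/420 ∈ [4/19, 6/19) → index 1
j=2: u_2=163/420 ∈ [6/19, 9/19) → index 2
j=3: u_3=223/420 ∈ [9/19, 27/38) → index 3
j=4: u_4=283/420 ∈ [9/19, 27/38) → index 3
j=5: u_5=49/60 ∈ [27/38, 16/19) → index 4
j=6: u_6=403/420 ∈ [16/19, 1) → index 5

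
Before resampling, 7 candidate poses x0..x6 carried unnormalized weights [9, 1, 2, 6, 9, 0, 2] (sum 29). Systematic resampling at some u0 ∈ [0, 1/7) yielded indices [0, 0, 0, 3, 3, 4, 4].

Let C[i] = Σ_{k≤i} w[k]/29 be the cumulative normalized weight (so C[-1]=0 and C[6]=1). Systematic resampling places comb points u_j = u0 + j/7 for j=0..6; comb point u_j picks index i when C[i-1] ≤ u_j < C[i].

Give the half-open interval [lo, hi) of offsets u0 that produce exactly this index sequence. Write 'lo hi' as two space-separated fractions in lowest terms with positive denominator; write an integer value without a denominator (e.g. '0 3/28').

0 5/203

C = [9/29, 10/29, 12/29, 18/29, 27/29, 27/29, 1]
j=0 picked index 0: u0 ∈ [0, 9/29)
j=1 picked index 0: u0 ∈ [-1/7, 34/203)
j=2 picked index 0: u0 ∈ [-2/7, 5/203)
j=3 picked index 3: u0 ∈ [-3/203, 39/203)
j=4 picked index 3: u0 ∈ [-32/203, 10/203)
j=5 picked index 4: u0 ∈ [-19/203, 44/203)
j=6 picked index 4: u0 ∈ [-48/203, 15/203)
intersection: [0, 5/203)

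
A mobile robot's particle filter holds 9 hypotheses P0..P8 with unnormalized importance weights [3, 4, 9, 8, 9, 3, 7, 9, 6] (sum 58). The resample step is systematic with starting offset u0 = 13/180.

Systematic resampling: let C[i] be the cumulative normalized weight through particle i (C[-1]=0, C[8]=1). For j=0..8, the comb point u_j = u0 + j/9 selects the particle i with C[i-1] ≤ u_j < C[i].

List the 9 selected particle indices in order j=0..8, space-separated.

1 2 3 3 4 6 6 7 8

C = [3/58, 7/58, 8/29, 12/29, 33/58, 18/29, 43/58, 26/29, 1]
j=0: u_0=13/180 ∈ [3/58, 7/58) → index 1
j=1: u_1=11/60 ∈ [7/58, 8/29) → index 2
j=2: u_2=53/180 ∈ [8/29, 12/29) → index 3
j=3: u_3=73/180 ∈ [8/29, 12/29) → index 3
j=4: u_4=31/60 ∈ [12/29, 33/58) → index 4
j=5: u_5=113/180 ∈ [18/29, 43/58) → index 6
j=6: u_6=133/180 ∈ [18/29, 43/58) → index 6
j=7: u_7=17/20 ∈ [43/58, 26/29) → index 7
j=8: u_8=173/180 ∈ [26/29, 1) → index 8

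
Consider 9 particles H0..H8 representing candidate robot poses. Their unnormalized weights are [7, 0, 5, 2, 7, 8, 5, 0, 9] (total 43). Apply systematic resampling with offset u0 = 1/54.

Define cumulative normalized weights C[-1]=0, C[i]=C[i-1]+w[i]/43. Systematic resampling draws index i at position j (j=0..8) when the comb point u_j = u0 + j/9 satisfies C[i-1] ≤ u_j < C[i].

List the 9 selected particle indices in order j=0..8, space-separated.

0 0 2 4 4 5 6 8 8

C = [7/43, 7/43, 12/43, 14/43, 21/43, 29/43, 34/43, 34/43, 1]
j=0: u_0=1/54 ∈ [0, 7/43) → index 0
j=1: u_1=7/54 ∈ [0, 7/43) → index 0
j=2: u_2=13/54 ∈ [7/43, 12/43) → index 2
j=3: u_3=19/54 ∈ [14/43, 21/43) → index 4
j=4: u_4=25/54 ∈ [14/43, 21/43) → index 4
j=5: u_5=31/54 ∈ [21/43, 29/43) → index 5
j=6: u_6=37/54 ∈ [29/43, 34/43) → index 6
j=7: u_7=43/54 ∈ [34/43, 1) → index 8
j=8: u_8=49/54 ∈ [34/43, 1) → index 8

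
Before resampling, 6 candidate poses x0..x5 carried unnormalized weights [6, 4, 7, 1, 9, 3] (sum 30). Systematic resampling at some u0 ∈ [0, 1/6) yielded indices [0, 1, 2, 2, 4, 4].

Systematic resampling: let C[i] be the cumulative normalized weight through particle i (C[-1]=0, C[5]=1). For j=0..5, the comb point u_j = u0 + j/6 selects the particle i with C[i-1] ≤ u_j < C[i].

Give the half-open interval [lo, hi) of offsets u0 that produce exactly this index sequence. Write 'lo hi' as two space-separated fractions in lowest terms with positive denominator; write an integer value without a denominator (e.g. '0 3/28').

1/30 1/15

C = [1/5, 1/3, 17/30, 3/5, 9/10, 1]
j=0 picked index 0: u0 ∈ [0, 1/5)
j=1 picked index 1: u0 ∈ [1/30, 1/6)
j=2 picked index 2: u0 ∈ [0, 7/30)
j=3 picked index 2: u0 ∈ [-1/6, 1/15)
j=4 picked index 4: u0 ∈ [-1/15, 7/30)
j=5 picked index 4: u0 ∈ [-7/30, 1/15)
intersection: [1/30, 1/15)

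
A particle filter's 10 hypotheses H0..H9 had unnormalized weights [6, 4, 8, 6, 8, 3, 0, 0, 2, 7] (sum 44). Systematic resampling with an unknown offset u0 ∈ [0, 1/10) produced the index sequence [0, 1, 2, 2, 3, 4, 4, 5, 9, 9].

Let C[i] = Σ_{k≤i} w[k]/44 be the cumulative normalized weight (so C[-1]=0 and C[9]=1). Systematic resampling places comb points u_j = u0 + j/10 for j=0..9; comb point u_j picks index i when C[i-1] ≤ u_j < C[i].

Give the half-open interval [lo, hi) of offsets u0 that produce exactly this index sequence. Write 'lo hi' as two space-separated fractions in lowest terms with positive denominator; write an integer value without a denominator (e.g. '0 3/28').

1/22 21/220

C = [3/22, 5/22, 9/22, 6/11, 8/11, 35/44, 35/44, 35/44, 37/44, 1]
j=0 picked index 0: u0 ∈ [0, 3/22)
j=1 picked index 1: u0 ∈ [2/55, 7/55)
j=2 picked index 2: u0 ∈ [3/110, 23/110)
j=3 picked index 2: u0 ∈ [-4/55, 6/55)
j=4 picked index 3: u0 ∈ [1/110, 8/55)
j=5 picked index 4: u0 ∈ [1/22, 5/22)
j=6 picked index 4: u0 ∈ [-3/55, 7/55)
j=7 picked index 5: u0 ∈ [3/110, 21/220)
j=8 picked index 9: u0 ∈ [9/220, 1/5)
j=9 picked index 9: u0 ∈ [-13/220, 1/10)
intersection: [1/22, 21/220)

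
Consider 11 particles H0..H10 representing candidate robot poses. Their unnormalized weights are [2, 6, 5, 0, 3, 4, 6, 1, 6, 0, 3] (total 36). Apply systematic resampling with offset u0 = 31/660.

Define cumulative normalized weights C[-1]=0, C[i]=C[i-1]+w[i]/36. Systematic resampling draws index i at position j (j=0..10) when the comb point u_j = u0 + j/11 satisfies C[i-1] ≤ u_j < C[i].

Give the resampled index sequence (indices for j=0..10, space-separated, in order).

C = [1/18, 2/9, 13/36, 13/36, 4/9, 5/9, 13/18, 3/4, 11/12, 11/12, 1]
j=0: u_0=31/660 ∈ [0, 1/18) → index 0
j=1: u_1=91/660 ∈ [1/18, 2/9) → index 1
j=2: u_2=151/660 ∈ [2/9, 13/36) → index 2
j=3: u_3=211/660 ∈ [2/9, 13/36) → index 2
j=4: u_4=271/660 ∈ [13/36, 4/9) → index 4
j=5: u_5=331/660 ∈ [4/9, 5/9) → index 5
j=6: u_6=391/660 ∈ [5/9, 13/18) → index 6
j=7: u_7=41/60 ∈ [5/9, 13/18) → index 6
j=8: u_8=511/660 ∈ [3/4, 11/12) → index 8
j=9: u_9=571/660 ∈ [3/4, 11/12) → index 8
j=10: u_10=631/660 ∈ [11/12, 1) → index 10

0 1 2 2 4 5 6 6 8 8 10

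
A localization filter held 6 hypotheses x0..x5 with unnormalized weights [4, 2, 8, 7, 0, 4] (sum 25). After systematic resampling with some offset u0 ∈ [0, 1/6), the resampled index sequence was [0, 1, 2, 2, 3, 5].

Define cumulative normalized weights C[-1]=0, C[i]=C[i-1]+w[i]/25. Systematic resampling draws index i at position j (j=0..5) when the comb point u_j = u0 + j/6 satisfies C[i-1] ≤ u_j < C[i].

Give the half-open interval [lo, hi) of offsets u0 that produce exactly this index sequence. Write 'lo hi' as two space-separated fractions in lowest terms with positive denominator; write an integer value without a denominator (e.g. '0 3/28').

C = [4/25, 6/25, 14/25, 21/25, 21/25, 1]
j=0 picked index 0: u0 ∈ [0, 4/25)
j=1 picked index 1: u0 ∈ [-1/150, 11/150)
j=2 picked index 2: u0 ∈ [-7/75, 17/75)
j=3 picked index 2: u0 ∈ [-13/50, 3/50)
j=4 picked index 3: u0 ∈ [-8/75, 13/75)
j=5 picked index 5: u0 ∈ [1/150, 1/6)
intersection: [1/150, 3/50)

1/150 3/50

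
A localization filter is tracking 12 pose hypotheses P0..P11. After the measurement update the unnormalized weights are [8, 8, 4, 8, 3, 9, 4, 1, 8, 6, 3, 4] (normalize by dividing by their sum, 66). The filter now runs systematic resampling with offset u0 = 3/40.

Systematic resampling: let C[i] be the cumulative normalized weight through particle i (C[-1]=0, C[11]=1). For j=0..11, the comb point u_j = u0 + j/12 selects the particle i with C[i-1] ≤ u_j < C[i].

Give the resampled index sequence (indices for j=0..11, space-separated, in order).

0 1 1 3 3 5 5 6 8 9 10 11

C = [4/33, 8/33, 10/33, 14/33, 31/66, 20/33, 2/3, 15/22, 53/66, 59/66, 31/33, 1]
j=0: u_0=3/40 ∈ [0, 4/33) → index 0
j=1: u_1=19/120 ∈ [4/33, 8/33) → index 1
j=2: u_2=29/120 ∈ [4/33, 8/33) → index 1
j=3: u_3=13/40 ∈ [10/33, 14/33) → index 3
j=4: u_4=49/120 ∈ [10/33, 14/33) → index 3
j=5: u_5=59/120 ∈ [31/66, 20/33) → index 5
j=6: u_6=23/40 ∈ [31/66, 20/33) → index 5
j=7: u_7=79/120 ∈ [20/33, 2/3) → index 6
j=8: u_8=89/120 ∈ [15/22, 53/66) → index 8
j=9: u_9=33/40 ∈ [53/66, 59/66) → index 9
j=10: u_10=109/120 ∈ [59/66, 31/33) → index 10
j=11: u_11=119/120 ∈ [31/33, 1) → index 11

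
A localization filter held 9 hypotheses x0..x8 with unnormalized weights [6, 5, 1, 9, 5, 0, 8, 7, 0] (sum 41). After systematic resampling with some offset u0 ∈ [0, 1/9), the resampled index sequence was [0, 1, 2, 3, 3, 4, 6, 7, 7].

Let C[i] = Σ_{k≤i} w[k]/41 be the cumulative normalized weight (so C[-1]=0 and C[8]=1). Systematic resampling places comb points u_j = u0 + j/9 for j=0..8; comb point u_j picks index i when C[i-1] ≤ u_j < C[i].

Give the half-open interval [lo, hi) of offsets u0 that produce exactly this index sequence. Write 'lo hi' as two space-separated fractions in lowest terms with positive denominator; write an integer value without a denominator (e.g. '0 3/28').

C = [6/41, 11/41, 12/41, 21/41, 26/41, 26/41, 34/41, 1, 1]
j=0 picked index 0: u0 ∈ [0, 6/41)
j=1 picked index 1: u0 ∈ [13/369, 58/369)
j=2 picked index 2: u0 ∈ [17/369, 26/369)
j=3 picked index 3: u0 ∈ [-5/123, 22/123)
j=4 picked index 3: u0 ∈ [-56/369, 25/369)
j=5 picked index 4: u0 ∈ [-16/369, 29/369)
j=6 picked index 6: u0 ∈ [-4/123, 20/123)
j=7 picked index 7: u0 ∈ [19/369, 2/9)
j=8 picked index 7: u0 ∈ [-22/369, 1/9)
intersection: [19/369, 25/369)

19/369 25/369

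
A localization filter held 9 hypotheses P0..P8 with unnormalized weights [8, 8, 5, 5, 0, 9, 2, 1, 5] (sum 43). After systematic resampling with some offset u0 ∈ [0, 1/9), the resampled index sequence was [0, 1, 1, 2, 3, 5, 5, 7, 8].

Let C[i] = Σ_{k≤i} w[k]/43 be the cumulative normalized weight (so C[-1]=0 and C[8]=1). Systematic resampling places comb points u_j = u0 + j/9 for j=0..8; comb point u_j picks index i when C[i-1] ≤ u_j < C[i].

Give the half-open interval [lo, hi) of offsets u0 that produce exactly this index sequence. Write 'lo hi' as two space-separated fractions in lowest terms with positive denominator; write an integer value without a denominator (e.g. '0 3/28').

C = [8/43, 16/43, 21/43, 26/43, 26/43, 35/43, 37/43, 38/43, 1]
j=0 picked index 0: u0 ∈ [0, 8/43)
j=1 picked index 1: u0 ∈ [29/387, 101/387)
j=2 picked index 1: u0 ∈ [-14/387, 58/387)
j=3 picked index 2: u0 ∈ [5/129, 20/129)
j=4 picked index 3: u0 ∈ [17/387, 62/387)
j=5 picked index 5: u0 ∈ [19/387, 100/387)
j=6 picked index 5: u0 ∈ [-8/129, 19/129)
j=7 picked index 7: u0 ∈ [32/387, 41/387)
j=8 picked index 8: u0 ∈ [-2/387, 1/9)
intersection: [32/387, 41/387)

32/387 41/387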